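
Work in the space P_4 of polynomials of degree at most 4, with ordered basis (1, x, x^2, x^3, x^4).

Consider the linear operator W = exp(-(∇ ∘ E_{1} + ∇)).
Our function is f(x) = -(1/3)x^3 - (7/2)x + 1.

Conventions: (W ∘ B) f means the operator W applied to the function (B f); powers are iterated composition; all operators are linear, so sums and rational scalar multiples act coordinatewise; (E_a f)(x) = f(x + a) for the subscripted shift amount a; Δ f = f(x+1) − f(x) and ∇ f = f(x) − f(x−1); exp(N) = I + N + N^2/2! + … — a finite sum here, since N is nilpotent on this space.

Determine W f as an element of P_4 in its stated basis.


order-1 term: 2x^2 + 23/3
order-2 term: -4x
order-3 term: 8/3
the series for exp(-(∇ ∘ E_{1} + ∇)) f terminates at order 3
exp(-(∇ ∘ E_{1} + ∇)) f = -(1/3)x^3 + 2x^2 - (15/2)x + 34/3

g(x) = -(1/3)x^3 + 2x^2 - (15/2)x + 34/3


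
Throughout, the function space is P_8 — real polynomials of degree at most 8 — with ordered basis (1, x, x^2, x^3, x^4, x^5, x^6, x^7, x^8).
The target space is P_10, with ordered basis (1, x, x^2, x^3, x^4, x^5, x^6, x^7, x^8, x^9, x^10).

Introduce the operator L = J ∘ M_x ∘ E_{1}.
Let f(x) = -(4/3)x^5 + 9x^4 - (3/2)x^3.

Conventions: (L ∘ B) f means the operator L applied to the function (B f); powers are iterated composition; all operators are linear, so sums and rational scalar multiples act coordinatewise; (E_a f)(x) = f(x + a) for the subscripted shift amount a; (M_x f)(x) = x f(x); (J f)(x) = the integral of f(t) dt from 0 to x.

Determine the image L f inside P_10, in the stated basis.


the image equals g(x) = -(4/21)x^7 + (7/18)x^6 + (127/30)x^5 + (217/24)x^4 + (149/18)x^3 + (37/12)x^2

E_{1} f = -(4/3)x^5 + (7/3)x^4 + (127/6)x^3 + (217/6)x^2 + (149/6)x + 37/6
M_x E_{1} f = -(4/3)x^6 + (7/3)x^5 + (127/6)x^4 + (217/6)x^3 + (149/6)x^2 + (37/6)x
J M_x E_{1} f = -(4/21)x^7 + (7/18)x^6 + (127/30)x^5 + (217/24)x^4 + (149/18)x^3 + (37/12)x^2


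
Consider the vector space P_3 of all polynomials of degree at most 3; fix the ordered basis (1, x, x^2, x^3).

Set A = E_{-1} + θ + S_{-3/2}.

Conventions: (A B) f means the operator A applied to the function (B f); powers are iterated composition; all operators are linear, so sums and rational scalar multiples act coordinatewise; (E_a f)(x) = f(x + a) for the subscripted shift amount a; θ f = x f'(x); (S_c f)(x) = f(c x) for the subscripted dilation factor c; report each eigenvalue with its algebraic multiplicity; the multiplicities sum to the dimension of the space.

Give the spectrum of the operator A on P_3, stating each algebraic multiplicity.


image of 1: 2
image of x: (1/2)x - 1
image of x^2: (21/4)x^2 - 2x + 1
image of x^3: (5/8)x^3 - 3x^2 + 3x - 1
the matrix is upper triangular; its diagonal is (2, 1/2, 21/4, 5/8)
for a triangular matrix the eigenvalues are the diagonal entries, with algebraic multiplicity their repetition count

λ = 1/2 (multiplicity 1), λ = 5/8 (multiplicity 1), λ = 2 (multiplicity 1), λ = 21/4 (multiplicity 1)


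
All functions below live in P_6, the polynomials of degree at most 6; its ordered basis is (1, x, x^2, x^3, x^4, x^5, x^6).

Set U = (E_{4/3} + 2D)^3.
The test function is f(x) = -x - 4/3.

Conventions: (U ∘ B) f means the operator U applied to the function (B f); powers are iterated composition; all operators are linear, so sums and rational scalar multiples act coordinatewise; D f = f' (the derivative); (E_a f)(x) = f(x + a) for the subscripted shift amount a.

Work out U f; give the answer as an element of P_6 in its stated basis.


the image equals g(x) = -x - 34/3

E_{4/3} f = -x - 8/3
D f = -1
(2D) f = -2
(E_{4/3} + 2D) f = -x - 14/3
E_{4/3} (E_{4/3} + 2D) f = -x - 6
D (E_{4/3} + 2D) f = -1
(2D) (E_{4/3} + 2D) f = -2
(E_{4/3} + 2D) (E_{4/3} + 2D) f = -x - 8
E_{4/3} (E_{4/3} + 2D) (E_{4/3} + 2D) f = -x - 28/3
D (E_{4/3} + 2D) (E_{4/3} + 2D) f = -1
(2D) (E_{4/3} + 2D) (E_{4/3} + 2D) f = -2
(E_{4/3} + 2D) (E_{4/3} + 2D) (E_{4/3} + 2D) f = -x - 34/3


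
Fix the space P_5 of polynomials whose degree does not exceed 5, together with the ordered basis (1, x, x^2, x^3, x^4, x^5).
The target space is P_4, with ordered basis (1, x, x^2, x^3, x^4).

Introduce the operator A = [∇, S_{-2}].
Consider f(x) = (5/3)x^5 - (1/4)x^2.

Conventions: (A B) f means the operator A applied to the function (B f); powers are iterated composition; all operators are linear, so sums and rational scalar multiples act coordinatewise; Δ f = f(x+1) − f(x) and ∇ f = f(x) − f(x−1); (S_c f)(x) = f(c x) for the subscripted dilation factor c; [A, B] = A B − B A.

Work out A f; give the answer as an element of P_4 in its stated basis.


S_{-2} f = -(160/3)x^5 - x^2
∇ S_{-2} f = -(800/3)x^4 + (1600/3)x^3 - (1600/3)x^2 + (794/3)x - 157/3
∇ f = (25/3)x^4 - (50/3)x^3 + (50/3)x^2 - (53/6)x + 23/12
S_{-2} ∇ f = (400/3)x^4 + (400/3)x^3 + (200/3)x^2 + (53/3)x + 23/12
[∇, S_{-2}] f = -400x^4 + 400x^3 - 600x^2 + 247x - 217/4

the result is g(x) = -400x^4 + 400x^3 - 600x^2 + 247x - 217/4


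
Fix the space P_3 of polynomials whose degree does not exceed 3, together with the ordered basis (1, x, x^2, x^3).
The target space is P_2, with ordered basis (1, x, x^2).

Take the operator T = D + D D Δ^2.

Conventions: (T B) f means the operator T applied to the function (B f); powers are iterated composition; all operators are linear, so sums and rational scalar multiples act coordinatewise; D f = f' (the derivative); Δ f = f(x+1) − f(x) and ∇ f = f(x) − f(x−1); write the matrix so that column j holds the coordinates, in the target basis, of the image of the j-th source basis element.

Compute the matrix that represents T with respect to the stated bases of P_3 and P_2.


image of 1: 0
image of x: 1
image of x^2: 2x
image of x^3: 3x^2
each image's coordinates form column j of the matrix

the matrix is [[0, 1, 0, 0]; [0, 0, 2, 0]; [0, 0, 0, 3]] (rows listed top to bottom)


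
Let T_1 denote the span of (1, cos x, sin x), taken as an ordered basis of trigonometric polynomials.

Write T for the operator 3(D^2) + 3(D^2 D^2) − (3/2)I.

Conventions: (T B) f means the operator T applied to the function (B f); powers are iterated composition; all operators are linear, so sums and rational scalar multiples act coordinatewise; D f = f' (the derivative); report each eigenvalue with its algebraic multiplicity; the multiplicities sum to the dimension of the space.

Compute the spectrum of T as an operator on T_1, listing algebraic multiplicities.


image of 1: -3/2
image of cos x: -(3/2)cos x
image of sin x: -(3/2)sin x
the matrix is diagonal; its diagonal is (-3/2, -3/2, -3/2)
for a triangular matrix the eigenvalues are the diagonal entries, with algebraic multiplicity their repetition count

λ = -3/2 (multiplicity 3)


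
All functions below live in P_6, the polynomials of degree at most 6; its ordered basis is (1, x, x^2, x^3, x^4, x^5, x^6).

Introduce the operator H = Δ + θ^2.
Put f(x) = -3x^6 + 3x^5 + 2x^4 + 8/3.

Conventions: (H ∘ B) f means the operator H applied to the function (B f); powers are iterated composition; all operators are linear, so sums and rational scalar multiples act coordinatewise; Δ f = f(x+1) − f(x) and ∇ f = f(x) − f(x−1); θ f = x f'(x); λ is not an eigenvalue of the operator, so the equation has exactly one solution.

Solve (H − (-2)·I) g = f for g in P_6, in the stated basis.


write g with unknown coordinates in the stated basis and equate coefficients in (H − (-2)·I) g = f
solving from the highest basis element down gives g = -(3/38)x^6 + (22/171)x^5 + (869/6156)x^4 - (419/16929)x^3 - (823/5643)x^2 - (6235/50787)x + 562549/406296
check: H g = -(54/19)x^6 + (469/171)x^5 + (5287/3078)x^4 + (838/16929)x^3 + (1646/5643)x^2 + (12470/50787)x - 20821/203148
so H g − (-2)·g = -3x^6 + 3x^5 + 2x^4 + 8/3 = f ✓

the image equals g(x) = -(3/38)x^6 + (22/171)x^5 + (869/6156)x^4 - (419/16929)x^3 - (823/5643)x^2 - (6235/50787)x + 562549/406296


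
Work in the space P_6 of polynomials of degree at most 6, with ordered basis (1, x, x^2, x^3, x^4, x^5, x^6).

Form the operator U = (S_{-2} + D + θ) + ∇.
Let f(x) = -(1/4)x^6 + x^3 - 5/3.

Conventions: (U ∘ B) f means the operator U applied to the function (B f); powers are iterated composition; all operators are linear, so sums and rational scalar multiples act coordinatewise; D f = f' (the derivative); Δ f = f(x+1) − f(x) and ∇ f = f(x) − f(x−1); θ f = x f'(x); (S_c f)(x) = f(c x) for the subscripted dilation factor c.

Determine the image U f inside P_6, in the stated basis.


S_{-2} f = -16x^6 - 8x^3 - 5/3
D f = -(3/2)x^5 + 3x^2
θ f = -(3/2)x^6 + 3x^3
(S_{-2} + D + θ) f = -(35/2)x^6 - (3/2)x^5 - 5x^3 + 3x^2 - 5/3
∇ f = -(3/2)x^5 + (15/4)x^4 - 5x^3 + (27/4)x^2 - (9/2)x + 5/4
((S_{-2} + D + θ) + ∇) f = -(35/2)x^6 - 3x^5 + (15/4)x^4 - 10x^3 + (39/4)x^2 - (9/2)x - 5/12

the result is g(x) = -(35/2)x^6 - 3x^5 + (15/4)x^4 - 10x^3 + (39/4)x^2 - (9/2)x - 5/12


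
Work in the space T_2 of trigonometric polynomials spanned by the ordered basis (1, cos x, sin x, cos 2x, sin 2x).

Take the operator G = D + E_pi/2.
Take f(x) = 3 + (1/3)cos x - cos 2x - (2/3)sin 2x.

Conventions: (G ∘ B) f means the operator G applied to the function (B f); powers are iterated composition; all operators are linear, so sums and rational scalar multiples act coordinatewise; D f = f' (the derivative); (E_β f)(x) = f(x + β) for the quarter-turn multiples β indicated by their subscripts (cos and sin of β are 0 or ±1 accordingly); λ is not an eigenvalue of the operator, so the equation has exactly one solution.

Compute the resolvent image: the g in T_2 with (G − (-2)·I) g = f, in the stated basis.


the result is g(x) = 1 + (1/12)cos x + (1/12)sin x + (1/15)cos 2x - (8/15)sin 2x

write g with unknown coordinates in the stated basis and equate coefficients in (G − (-2)·I) g = f
solving from the highest basis element down gives g = 1 + (1/12)cos x + (1/12)sin x + (1/15)cos 2x - (8/15)sin 2x
check: G g = 1 + (1/6)cos x - (1/6)sin x - (17/15)cos 2x + (2/5)sin 2x
so G g − (-2)·g = 3 + (1/3)cos x - cos 2x - (2/3)sin 2x = f ✓


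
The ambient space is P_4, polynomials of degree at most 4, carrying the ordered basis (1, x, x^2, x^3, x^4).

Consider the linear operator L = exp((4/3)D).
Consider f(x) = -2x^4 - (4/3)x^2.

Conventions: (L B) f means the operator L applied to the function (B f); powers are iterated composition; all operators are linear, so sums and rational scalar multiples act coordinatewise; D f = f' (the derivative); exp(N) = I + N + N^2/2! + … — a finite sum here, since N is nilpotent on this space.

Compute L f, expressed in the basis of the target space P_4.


order-1 term: -(32/3)x^3 - (32/9)x
order-2 term: -(64/3)x^2 - 64/27
order-3 term: -(512/27)x
order-4 term: -512/81
the series for exp((4/3)D) f terminates at order 4
exp((4/3)D) f = -2x^4 - (32/3)x^3 - (68/3)x^2 - (608/27)x - 704/81

the image equals g(x) = -2x^4 - (32/3)x^3 - (68/3)x^2 - (608/27)x - 704/81


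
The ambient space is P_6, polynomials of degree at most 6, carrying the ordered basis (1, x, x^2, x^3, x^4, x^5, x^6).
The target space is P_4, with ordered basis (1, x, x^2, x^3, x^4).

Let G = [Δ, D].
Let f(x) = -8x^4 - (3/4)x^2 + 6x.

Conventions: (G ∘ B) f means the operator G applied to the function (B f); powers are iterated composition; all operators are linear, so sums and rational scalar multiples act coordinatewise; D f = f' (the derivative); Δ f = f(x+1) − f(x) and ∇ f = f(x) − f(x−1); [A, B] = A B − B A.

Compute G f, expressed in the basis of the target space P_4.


the image equals g(x) = 0

D f = -32x^3 - (3/2)x + 6
Δ D f = -96x^2 - 96x - 67/2
Δ f = -32x^3 - 48x^2 - (67/2)x - 11/4
D Δ f = -96x^2 - 96x - 67/2
[Δ, D] f = 0


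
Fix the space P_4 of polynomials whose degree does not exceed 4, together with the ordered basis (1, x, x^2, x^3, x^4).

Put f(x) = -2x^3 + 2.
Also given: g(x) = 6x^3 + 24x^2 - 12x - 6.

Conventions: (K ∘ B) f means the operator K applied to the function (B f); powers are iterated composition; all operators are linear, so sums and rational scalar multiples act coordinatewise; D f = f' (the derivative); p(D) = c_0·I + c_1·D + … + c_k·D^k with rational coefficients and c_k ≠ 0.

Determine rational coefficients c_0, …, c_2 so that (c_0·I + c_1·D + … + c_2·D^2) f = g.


D^0 f = -2x^3 + 2
D^1 f = -6x^2
D^2 f = -12x
matching coefficients of g against c_0 f + c_1 Df + … from the top degree down determines the c_i
solution: c_0 = -3, c_1 = -4, c_2 = 1

c_0 = -3, c_1 = -4, c_2 = 1


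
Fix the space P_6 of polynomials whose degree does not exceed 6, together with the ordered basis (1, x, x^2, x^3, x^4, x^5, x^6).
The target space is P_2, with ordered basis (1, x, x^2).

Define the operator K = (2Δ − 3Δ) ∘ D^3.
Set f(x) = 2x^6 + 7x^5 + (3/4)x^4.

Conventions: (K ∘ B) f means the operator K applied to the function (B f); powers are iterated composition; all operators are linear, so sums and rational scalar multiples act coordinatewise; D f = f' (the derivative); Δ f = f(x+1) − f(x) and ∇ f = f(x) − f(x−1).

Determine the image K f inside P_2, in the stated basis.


the image equals g(x) = -720x^2 - 1560x - 678

D f = 12x^5 + 35x^4 + 3x^3
D D f = 60x^4 + 140x^3 + 9x^2
D D D f = 240x^3 + 420x^2 + 18x
Δ D^3 f = 720x^2 + 1560x + 678
(2Δ) D^3 f = 1440x^2 + 3120x + 1356
Δ D^3 f = 720x^2 + 1560x + 678
(-3Δ) D^3 f = -2160x^2 - 4680x - 2034
(2Δ − 3Δ) D^3 f = -720x^2 - 1560x - 678


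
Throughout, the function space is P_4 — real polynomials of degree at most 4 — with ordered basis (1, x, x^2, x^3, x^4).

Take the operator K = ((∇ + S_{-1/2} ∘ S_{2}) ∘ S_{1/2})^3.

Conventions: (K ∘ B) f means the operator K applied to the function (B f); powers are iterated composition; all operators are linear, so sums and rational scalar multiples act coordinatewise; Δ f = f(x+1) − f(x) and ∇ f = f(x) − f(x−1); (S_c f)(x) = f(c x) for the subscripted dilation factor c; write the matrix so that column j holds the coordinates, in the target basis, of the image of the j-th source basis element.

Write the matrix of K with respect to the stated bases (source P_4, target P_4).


image of 1: 1
image of x: -(1/8)x + 3/8
image of x^2: (1/64)x^2 + (3/32)x - 9/64
image of x^3: -(1/512)x^3 + (9/512)x^2 - (99/512)x + 15/512
image of x^4: (1/4096)x^4 + (3/1024)x^3 - (27/2048)x^2 + (195/1024)x - 33/4096
each image's coordinates form column j of the matrix

the matrix is [[1, 3/8, -9/64, 15/512, -33/4096]; [0, -1/8, 3/32, -99/512, 195/1024]; [0, 0, 1/64, 9/512, -27/2048]; [0, 0, 0, -1/512, 3/1024]; [0, 0, 0, 0, 1/4096]] (rows listed top to bottom)


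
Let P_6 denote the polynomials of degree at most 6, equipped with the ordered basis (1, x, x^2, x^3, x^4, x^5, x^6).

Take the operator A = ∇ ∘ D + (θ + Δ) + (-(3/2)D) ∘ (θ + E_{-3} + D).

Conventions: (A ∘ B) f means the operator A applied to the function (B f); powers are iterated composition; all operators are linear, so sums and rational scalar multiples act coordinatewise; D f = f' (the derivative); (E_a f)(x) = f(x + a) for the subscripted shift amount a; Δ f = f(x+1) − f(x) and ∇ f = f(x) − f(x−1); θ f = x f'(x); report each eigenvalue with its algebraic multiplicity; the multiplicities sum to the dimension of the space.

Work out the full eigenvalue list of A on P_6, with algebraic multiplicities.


image of 1: 0
image of x: x - 2
image of x^2: 2x^2 - 7x + 9
image of x^3: 3x^3 - 15x^2 + 27x - 85/2
image of x^4: 4x^4 - 26x^3 + 54x^2 - 170x + 167
image of x^5: 5x^5 - 40x^4 + 90x^3 - 425x^2 + 835x - 1223/2
image of x^6: 6x^6 - 57x^5 + 135x^4 - 850x^3 + 2505x^2 - 3669x + 2194
the matrix is upper triangular; its diagonal is (0, 1, 2, 3, 4, 5, 6)
for a triangular matrix the eigenvalues are the diagonal entries, with algebraic multiplicity their repetition count

λ = 0 (multiplicity 1), λ = 1 (multiplicity 1), λ = 2 (multiplicity 1), λ = 3 (multiplicity 1), λ = 4 (multiplicity 1), λ = 5 (multiplicity 1), λ = 6 (multiplicity 1)


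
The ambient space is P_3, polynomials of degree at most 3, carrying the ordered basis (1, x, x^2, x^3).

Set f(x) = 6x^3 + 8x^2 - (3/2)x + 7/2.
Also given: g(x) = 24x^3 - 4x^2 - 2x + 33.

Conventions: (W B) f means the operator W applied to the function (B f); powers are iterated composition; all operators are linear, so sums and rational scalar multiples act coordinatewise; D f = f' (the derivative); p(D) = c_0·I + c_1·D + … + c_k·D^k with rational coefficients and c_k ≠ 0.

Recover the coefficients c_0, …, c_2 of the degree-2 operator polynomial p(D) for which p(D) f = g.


c_0 = 4, c_1 = -2, c_2 = 1

D^0 f = 6x^3 + 8x^2 - (3/2)x + 7/2
D^1 f = 18x^2 + 16x - 3/2
D^2 f = 36x + 16
matching coefficients of g against c_0 f + c_1 Df + … from the top degree down determines the c_i
solution: c_0 = 4, c_1 = -2, c_2 = 1


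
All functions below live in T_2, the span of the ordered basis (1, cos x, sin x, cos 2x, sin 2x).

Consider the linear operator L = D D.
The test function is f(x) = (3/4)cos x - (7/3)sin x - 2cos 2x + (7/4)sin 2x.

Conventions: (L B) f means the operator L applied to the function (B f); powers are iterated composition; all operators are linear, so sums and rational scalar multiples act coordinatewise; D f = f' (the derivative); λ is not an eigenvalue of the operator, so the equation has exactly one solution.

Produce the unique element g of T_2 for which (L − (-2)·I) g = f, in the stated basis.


the image equals g(x) = (3/4)cos x - (7/3)sin x + cos 2x - (7/8)sin 2x

write g with unknown coordinates in the stated basis and equate coefficients in (L − (-2)·I) g = f
solving from the highest basis element down gives g = (3/4)cos x - (7/3)sin x + cos 2x - (7/8)sin 2x
check: L g = -(3/4)cos x + (7/3)sin x - 4cos 2x + (7/2)sin 2x
so L g − (-2)·g = (3/4)cos x - (7/3)sin x - 2cos 2x + (7/4)sin 2x = f ✓


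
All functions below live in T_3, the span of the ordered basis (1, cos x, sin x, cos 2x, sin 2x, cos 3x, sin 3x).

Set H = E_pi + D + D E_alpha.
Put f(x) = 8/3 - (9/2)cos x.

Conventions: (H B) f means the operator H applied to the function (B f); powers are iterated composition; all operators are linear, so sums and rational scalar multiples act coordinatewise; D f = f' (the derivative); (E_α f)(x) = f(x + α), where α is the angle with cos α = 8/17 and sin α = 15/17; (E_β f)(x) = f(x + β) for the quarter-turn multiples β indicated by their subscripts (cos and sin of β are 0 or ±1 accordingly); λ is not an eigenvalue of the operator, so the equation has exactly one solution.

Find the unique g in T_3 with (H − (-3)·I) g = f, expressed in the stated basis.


g(x) = 2/3 - (171/116)cos x - (225/116)sin x

write g with unknown coordinates in the stated basis and equate coefficients in (H − (-3)·I) g = f
solving from the highest basis element down gives g = 2/3 - (171/116)cos x - (225/116)sin x
check: H g = 2/3 - (9/116)cos x + (675/116)sin x
so H g − (-3)·g = 8/3 - (9/2)cos x = f ✓


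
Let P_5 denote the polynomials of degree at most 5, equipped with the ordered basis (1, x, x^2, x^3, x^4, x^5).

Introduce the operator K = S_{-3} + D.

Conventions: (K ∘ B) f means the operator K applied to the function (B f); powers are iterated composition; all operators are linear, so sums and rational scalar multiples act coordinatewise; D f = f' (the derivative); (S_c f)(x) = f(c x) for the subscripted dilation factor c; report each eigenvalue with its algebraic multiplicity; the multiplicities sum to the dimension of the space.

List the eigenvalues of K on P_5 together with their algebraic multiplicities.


λ = -243 (multiplicity 1), λ = -27 (multiplicity 1), λ = -3 (multiplicity 1), λ = 1 (multiplicity 1), λ = 9 (multiplicity 1), λ = 81 (multiplicity 1)

image of 1: 1
image of x: -3x + 1
image of x^2: 9x^2 + 2x
image of x^3: -27x^3 + 3x^2
image of x^4: 81x^4 + 4x^3
image of x^5: -243x^5 + 5x^4
the matrix is upper triangular; its diagonal is (1, -3, 9, -27, 81, -243)
for a triangular matrix the eigenvalues are the diagonal entries, with algebraic multiplicity their repetition count


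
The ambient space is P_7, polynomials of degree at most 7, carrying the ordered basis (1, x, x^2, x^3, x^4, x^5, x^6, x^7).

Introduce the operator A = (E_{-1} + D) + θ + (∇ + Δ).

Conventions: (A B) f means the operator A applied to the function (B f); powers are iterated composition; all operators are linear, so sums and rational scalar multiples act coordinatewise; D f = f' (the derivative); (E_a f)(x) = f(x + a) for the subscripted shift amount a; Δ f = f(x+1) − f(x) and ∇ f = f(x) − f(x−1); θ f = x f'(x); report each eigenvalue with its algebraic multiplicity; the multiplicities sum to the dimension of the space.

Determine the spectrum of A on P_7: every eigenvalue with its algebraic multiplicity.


λ = 1 (multiplicity 1), λ = 2 (multiplicity 1), λ = 3 (multiplicity 1), λ = 4 (multiplicity 1), λ = 5 (multiplicity 1), λ = 6 (multiplicity 1), λ = 7 (multiplicity 1), λ = 8 (multiplicity 1)

image of 1: 1
image of x: 2x + 2
image of x^2: 3x^2 + 4x + 1
image of x^3: 4x^3 + 6x^2 + 3x + 1
image of x^4: 5x^4 + 8x^3 + 6x^2 + 4x + 1
image of x^5: 6x^5 + 10x^4 + 10x^3 + 10x^2 + 5x + 1
image of x^6: 7x^6 + 12x^5 + 15x^4 + 20x^3 + 15x^2 + 6x + 1
image of x^7: 8x^7 + 14x^6 + 21x^5 + 35x^4 + 35x^3 + 21x^2 + 7x + 1
the matrix is upper triangular; its diagonal is (1, 2, 3, 4, 5, 6, 7, 8)
for a triangular matrix the eigenvalues are the diagonal entries, with algebraic multiplicity their repetition count


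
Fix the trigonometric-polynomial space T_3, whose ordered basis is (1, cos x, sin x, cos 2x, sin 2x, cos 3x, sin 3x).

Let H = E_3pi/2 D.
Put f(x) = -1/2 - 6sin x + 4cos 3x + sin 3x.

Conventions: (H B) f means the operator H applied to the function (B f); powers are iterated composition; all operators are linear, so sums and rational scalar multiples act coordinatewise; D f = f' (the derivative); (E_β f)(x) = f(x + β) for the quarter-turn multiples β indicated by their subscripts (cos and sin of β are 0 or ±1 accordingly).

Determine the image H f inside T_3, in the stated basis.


D f = -6cos x + 3cos 3x - 12sin 3x
E_3pi/2 D f = -6sin x - 12cos 3x - 3sin 3x

g(x) = -6sin x - 12cos 3x - 3sin 3x


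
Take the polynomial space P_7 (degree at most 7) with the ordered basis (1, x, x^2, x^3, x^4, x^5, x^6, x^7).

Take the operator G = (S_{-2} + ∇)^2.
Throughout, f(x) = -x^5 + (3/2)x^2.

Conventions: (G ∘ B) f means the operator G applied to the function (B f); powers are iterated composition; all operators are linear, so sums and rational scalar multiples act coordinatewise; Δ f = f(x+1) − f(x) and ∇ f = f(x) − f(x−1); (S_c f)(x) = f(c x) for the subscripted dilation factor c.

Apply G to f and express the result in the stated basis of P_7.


S_{-2} f = 32x^5 + 6x^2
∇ f = -5x^4 + 10x^3 - 10x^2 + 8x - 5/2
(S_{-2} + ∇) f = 32x^5 - 5x^4 + 10x^3 - 4x^2 + 8x - 5/2
S_{-2} (S_{-2} + ∇) f = -1024x^5 - 80x^4 - 80x^3 - 16x^2 - 16x - 5/2
∇ (S_{-2} + ∇) f = 160x^4 - 340x^3 + 380x^2 - 218x + 59
(S_{-2} + ∇) (S_{-2} + ∇) f = -1024x^5 + 80x^4 - 420x^3 + 364x^2 - 234x + 113/2

g(x) = -1024x^5 + 80x^4 - 420x^3 + 364x^2 - 234x + 113/2


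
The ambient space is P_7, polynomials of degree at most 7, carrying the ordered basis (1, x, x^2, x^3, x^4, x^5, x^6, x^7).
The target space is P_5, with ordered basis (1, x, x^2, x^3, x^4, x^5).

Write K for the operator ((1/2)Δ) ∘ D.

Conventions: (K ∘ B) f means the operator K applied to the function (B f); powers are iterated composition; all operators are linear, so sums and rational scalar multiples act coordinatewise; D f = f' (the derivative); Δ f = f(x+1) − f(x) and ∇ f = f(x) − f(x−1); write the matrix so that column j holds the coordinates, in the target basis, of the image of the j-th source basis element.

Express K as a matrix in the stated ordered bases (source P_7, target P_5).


image of 1: 0
image of x: 0
image of x^2: 1
image of x^3: 3x + 3/2
image of x^4: 6x^2 + 6x + 2
image of x^5: 10x^3 + 15x^2 + 10x + 5/2
image of x^6: 15x^4 + 30x^3 + 30x^2 + 15x + 3
image of x^7: 21x^5 + (105/2)x^4 + 70x^3 + (105/2)x^2 + 21x + 7/2
each image's coordinates form column j of the matrix

the matrix is [[0, 0, 1, 3/2, 2, 5/2, 3, 7/2]; [0, 0, 0, 3, 6, 10, 15, 21]; [0, 0, 0, 0, 6, 15, 30, 105/2]; [0, 0, 0, 0, 0, 10, 30, 70]; [0, 0, 0, 0, 0, 0, 15, 105/2]; [0, 0, 0, 0, 0, 0, 0, 21]] (rows listed top to bottom)


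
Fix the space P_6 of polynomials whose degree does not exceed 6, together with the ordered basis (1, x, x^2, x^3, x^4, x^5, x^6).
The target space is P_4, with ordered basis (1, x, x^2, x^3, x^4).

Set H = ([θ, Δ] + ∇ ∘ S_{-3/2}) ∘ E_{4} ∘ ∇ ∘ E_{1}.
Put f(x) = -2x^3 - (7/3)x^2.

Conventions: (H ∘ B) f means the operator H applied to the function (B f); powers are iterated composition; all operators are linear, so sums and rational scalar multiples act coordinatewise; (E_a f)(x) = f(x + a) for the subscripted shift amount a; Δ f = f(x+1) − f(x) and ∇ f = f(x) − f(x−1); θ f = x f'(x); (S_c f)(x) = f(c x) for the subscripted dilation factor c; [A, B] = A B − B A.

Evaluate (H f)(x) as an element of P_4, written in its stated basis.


g(x) = -15x + 1033/6

E_{1} f = -2x^3 - (25/3)x^2 - (32/3)x - 13/3
∇ E_{1} f = -6x^2 - (32/3)x - 13/3
E_{4} (∇ ∘ E_{1}) f = -6x^2 - (176/3)x - 143
Δ (E_{4} ∘ ∇ ∘ E_{1}) f = -12x - 194/3
θ Δ (E_{4} ∘ ∇ ∘ E_{1}) f = -12x
θ (E_{4} ∘ ∇ ∘ E_{1}) f = -12x^2 - (176/3)x
Δ θ (E_{4} ∘ ∇ ∘ E_{1}) f = -24x - 212/3
[θ, Δ] (E_{4} ∘ ∇ ∘ E_{1}) f = 12x + 212/3
S_{-3/2} (E_{4} ∘ ∇ ∘ E_{1}) f = -(27/2)x^2 + 88x - 143
∇ S_{-3/2} (E_{4} ∘ ∇ ∘ E_{1}) f = -27x + 203/2
([θ, Δ] + ∇ ∘ S_{-3/2}) (E_{4} ∘ ∇ ∘ E_{1}) f = -15x + 1033/6


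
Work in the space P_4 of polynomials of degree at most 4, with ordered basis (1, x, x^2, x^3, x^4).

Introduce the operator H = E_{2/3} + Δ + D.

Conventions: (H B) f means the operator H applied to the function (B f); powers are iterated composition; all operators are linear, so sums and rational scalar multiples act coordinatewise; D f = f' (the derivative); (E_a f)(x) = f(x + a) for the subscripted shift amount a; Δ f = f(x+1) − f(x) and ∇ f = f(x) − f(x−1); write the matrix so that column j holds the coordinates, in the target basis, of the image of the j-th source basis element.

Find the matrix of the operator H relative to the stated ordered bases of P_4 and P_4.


the matrix is [[1, 8/3, 13/9, 35/27, 97/81]; [0, 1, 16/3, 13/3, 140/27]; [0, 0, 1, 8, 26/3]; [0, 0, 0, 1, 32/3]; [0, 0, 0, 0, 1]] (rows listed top to bottom)

image of 1: 1
image of x: x + 8/3
image of x^2: x^2 + (16/3)x + 13/9
image of x^3: x^3 + 8x^2 + (13/3)x + 35/27
image of x^4: x^4 + (32/3)x^3 + (26/3)x^2 + (140/27)x + 97/81
each image's coordinates form column j of the matrix


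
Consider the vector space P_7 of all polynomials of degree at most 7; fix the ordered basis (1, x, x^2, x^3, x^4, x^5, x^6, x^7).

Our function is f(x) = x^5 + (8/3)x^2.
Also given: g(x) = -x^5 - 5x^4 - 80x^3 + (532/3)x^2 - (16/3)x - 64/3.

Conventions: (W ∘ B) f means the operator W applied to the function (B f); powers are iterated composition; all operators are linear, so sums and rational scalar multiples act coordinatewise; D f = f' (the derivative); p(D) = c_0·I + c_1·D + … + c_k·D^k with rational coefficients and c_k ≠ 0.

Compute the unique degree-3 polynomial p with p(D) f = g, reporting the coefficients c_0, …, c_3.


p(D) = -I − D − 4·D^2 + 3·D^3, i.e. c_0 = -1, c_1 = -1, c_2 = -4, c_3 = 3

D^0 f = x^5 + (8/3)x^2
D^1 f = 5x^4 + (16/3)x
D^2 f = 20x^3 + 16/3
D^3 f = 60x^2
matching coefficients of g against c_0 f + c_1 Df + … from the top degree down determines the c_i
solution: c_0 = -1, c_1 = -1, c_2 = -4, c_3 = 3


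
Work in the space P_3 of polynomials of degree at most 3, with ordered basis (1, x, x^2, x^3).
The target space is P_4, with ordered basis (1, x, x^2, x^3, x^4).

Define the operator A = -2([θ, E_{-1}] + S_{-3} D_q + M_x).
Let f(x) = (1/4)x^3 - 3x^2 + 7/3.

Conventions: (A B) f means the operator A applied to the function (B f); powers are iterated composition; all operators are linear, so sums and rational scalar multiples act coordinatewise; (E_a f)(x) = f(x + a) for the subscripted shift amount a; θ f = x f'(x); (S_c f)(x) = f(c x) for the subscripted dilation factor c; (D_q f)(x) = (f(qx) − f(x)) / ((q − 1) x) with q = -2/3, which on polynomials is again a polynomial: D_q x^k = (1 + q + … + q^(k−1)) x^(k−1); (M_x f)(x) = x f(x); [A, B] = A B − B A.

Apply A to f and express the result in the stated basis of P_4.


g(x) = -(1/2)x^4 + 6x^3 - 5x^2 + (13/3)x - 27/2

E_{-1} f = (1/4)x^3 - (15/4)x^2 + (27/4)x - 11/12
θ E_{-1} f = (3/4)x^3 - (15/2)x^2 + (27/4)x
θ f = (3/4)x^3 - 6x^2
E_{-1} θ f = (3/4)x^3 - (33/4)x^2 + (57/4)x - 27/4
[θ, E_{-1}] f = (3/4)x^2 - (15/2)x + 27/4
D_q f = (7/36)x^2 - x
S_{-3} D_q f = (7/4)x^2 + 3x
M_x f = (1/4)x^4 - 3x^3 + (7/3)x
([θ, E_{-1}] + S_{-3} D_q + M_x) f = (1/4)x^4 - 3x^3 + (5/2)x^2 - (13/6)x + 27/4
(-2([θ, E_{-1}] + S_{-3} D_q + M_x)) f = -(1/2)x^4 + 6x^3 - 5x^2 + (13/3)x - 27/2


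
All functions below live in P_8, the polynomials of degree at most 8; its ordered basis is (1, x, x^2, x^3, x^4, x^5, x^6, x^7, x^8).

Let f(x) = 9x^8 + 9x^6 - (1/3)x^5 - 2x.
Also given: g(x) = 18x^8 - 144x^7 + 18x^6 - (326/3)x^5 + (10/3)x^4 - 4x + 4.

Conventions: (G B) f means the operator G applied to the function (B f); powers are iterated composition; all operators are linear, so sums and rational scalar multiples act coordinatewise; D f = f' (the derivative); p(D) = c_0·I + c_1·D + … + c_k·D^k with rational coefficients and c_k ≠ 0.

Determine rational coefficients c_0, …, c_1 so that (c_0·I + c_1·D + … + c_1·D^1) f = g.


D^0 f = 9x^8 + 9x^6 - (1/3)x^5 - 2x
D^1 f = 72x^7 + 54x^5 - (5/3)x^4 - 2
matching coefficients of g against c_0 f + c_1 Df + … from the top degree down determines the c_i
solution: c_0 = 2, c_1 = -2

c_0 = 2, c_1 = -2


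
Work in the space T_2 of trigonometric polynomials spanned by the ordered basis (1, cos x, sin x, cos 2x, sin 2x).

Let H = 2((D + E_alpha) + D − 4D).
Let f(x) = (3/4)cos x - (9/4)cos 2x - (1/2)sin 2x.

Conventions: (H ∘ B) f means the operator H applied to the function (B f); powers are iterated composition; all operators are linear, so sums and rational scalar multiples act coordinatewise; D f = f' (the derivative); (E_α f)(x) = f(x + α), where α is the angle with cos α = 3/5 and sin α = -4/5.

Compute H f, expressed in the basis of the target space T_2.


the image equals g(x) = (9/10)cos x + (21/5)sin x + (311/50)cos 2x - (551/25)sin 2x

D f = -(3/4)sin x - cos 2x + (9/2)sin 2x
E_alpha f = (9/20)cos x + (3/5)sin x + (111/100)cos 2x - (101/50)sin 2x
(D + E_alpha) f = (9/20)cos x - (3/20)sin x + (11/100)cos 2x + (62/25)sin 2x
D f = -(3/4)sin x - cos 2x + (9/2)sin 2x
D f = -(3/4)sin x - cos 2x + (9/2)sin 2x
(-4D) f = 3sin x + 4cos 2x - 18sin 2x
((D + E_alpha) + D − 4D) f = (9/20)cos x + (21/10)sin x + (311/100)cos 2x - (551/50)sin 2x
(2((D + E_alpha) + D − 4D)) f = (9/10)cos x + (21/5)sin x + (311/50)cos 2x - (551/25)sin 2x


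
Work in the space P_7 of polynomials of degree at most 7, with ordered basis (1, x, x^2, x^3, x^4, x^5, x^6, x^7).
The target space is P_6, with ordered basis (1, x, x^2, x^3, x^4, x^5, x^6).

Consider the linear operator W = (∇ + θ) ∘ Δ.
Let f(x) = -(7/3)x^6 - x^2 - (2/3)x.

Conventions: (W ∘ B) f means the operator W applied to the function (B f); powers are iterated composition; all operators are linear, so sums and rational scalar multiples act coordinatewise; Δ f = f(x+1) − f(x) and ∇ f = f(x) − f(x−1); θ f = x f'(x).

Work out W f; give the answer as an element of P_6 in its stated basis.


Δ f = -14x^5 - 35x^4 - (140/3)x^3 - 35x^2 - 16x - 4
∇ Δ f = -70x^4 - 70x^2 - 20/3
θ Δ f = -70x^5 - 140x^4 - 140x^3 - 70x^2 - 16x
(∇ + θ) Δ f = -70x^5 - 210x^4 - 140x^3 - 140x^2 - 16x - 20/3

the image equals g(x) = -70x^5 - 210x^4 - 140x^3 - 140x^2 - 16x - 20/3


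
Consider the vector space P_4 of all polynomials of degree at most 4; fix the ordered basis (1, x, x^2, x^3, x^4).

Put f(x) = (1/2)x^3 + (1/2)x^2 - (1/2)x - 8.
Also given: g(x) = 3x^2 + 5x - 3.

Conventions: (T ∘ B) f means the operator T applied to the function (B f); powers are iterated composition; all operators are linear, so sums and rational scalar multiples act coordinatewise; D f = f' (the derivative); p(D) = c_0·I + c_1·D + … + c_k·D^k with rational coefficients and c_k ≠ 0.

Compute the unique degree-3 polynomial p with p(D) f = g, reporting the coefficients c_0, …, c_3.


p(D) = 2·D + D^2 − D^3, i.e. c_0 = 0, c_1 = 2, c_2 = 1, c_3 = -1

D^0 f = (1/2)x^3 + (1/2)x^2 - (1/2)x - 8
D^1 f = (3/2)x^2 + x - 1/2
D^2 f = 3x + 1
D^3 f = 3
matching coefficients of g against c_0 f + c_1 Df + … from the top degree down determines the c_i
solution: c_0 = 0, c_1 = 2, c_2 = 1, c_3 = -1


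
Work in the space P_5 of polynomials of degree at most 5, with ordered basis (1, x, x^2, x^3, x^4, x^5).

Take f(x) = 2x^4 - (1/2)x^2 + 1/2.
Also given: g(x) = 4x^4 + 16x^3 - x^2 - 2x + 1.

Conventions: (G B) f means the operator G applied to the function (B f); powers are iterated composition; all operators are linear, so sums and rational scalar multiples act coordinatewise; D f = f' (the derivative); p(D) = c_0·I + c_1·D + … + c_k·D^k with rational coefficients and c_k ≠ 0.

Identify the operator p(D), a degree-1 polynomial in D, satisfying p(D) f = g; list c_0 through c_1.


D^0 f = 2x^4 - (1/2)x^2 + 1/2
D^1 f = 8x^3 - x
matching coefficients of g against c_0 f + c_1 Df + … from the top degree down determines the c_i
solution: c_0 = 2, c_1 = 2

p(D) = 2·I + 2·D, i.e. c_0 = 2, c_1 = 2


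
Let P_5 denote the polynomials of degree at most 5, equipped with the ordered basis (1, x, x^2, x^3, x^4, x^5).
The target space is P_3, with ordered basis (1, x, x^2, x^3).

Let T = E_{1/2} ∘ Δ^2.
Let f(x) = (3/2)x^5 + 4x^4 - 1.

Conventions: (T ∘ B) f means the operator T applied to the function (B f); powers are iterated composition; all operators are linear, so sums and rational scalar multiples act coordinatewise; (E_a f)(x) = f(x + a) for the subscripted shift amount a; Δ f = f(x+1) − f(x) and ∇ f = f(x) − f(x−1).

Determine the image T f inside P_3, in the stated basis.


the image equals g(x) = 30x^3 + 183x^2 + (723/2)x + 959/4

Δ f = (15/2)x^4 + 31x^3 + 39x^2 + (47/2)x + 11/2
Δ Δ f = 30x^3 + 138x^2 + 201x + 101
E_{1/2} Δ^2 f = 30x^3 + 183x^2 + (723/2)x + 959/4


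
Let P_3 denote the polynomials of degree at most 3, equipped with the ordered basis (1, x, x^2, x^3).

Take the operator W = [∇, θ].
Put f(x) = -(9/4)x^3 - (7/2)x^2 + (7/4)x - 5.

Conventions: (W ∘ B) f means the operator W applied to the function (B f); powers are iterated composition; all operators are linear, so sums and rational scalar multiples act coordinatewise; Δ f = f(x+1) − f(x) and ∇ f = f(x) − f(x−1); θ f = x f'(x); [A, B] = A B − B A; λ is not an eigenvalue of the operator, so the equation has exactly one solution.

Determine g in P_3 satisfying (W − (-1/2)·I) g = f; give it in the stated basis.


the result is g(x) = -(9/2)x^3 + 20x^2 - (261/2)x + 358

write g with unknown coordinates in the stated basis and equate coefficients in (W − (-1/2)·I) g = f
solving from the highest basis element down gives g = -(9/2)x^3 + 20x^2 - (261/2)x + 358
check: W g = -(27/2)x^2 + 67x - 184
so W g − (-1/2)·g = -(9/4)x^3 - (7/2)x^2 + (7/4)x - 5 = f ✓


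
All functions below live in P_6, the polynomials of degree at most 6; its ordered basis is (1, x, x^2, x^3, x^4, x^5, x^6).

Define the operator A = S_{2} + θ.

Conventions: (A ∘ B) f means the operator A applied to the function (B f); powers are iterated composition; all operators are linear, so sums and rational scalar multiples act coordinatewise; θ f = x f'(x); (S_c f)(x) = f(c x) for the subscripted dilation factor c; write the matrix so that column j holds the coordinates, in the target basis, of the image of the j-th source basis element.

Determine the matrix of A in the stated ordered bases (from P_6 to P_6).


image of 1: 1
image of x: 3x
image of x^2: 6x^2
image of x^3: 11x^3
image of x^4: 20x^4
image of x^5: 37x^5
image of x^6: 70x^6
each image's coordinates form column j of the matrix

the matrix is [[1, 0, 0, 0, 0, 0, 0]; [0, 3, 0, 0, 0, 0, 0]; [0, 0, 6, 0, 0, 0, 0]; [0, 0, 0, 11, 0, 0, 0]; [0, 0, 0, 0, 20, 0, 0]; [0, 0, 0, 0, 0, 37, 0]; [0, 0, 0, 0, 0, 0, 70]] (rows listed top to bottom)


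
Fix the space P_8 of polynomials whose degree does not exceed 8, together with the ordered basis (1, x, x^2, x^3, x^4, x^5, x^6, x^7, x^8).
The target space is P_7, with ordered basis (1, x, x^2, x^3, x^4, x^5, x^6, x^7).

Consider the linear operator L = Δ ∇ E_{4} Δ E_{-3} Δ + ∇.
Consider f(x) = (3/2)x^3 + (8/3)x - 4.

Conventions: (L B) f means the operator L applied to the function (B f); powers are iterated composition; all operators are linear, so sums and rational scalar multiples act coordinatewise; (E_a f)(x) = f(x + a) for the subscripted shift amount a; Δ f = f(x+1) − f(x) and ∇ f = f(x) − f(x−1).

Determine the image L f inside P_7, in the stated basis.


the image equals g(x) = (9/2)x^2 - (9/2)x + 25/6

Δ f = (9/2)x^2 + (9/2)x + 25/6
E_{-3} Δ f = (9/2)x^2 - (45/2)x + 187/6
Δ E_{-3} Δ f = 9x - 18
E_{4} Δ E_{-3} Δ f = 9x + 18
∇ (E_{4} Δ E_{-3}) Δ f = 9
Δ ∇ (E_{4} Δ E_{-3}) Δ f = 0
∇ f = (9/2)x^2 - (9/2)x + 25/6
(Δ ∇ E_{4} Δ E_{-3} Δ + ∇) f = (9/2)x^2 - (9/2)x + 25/6


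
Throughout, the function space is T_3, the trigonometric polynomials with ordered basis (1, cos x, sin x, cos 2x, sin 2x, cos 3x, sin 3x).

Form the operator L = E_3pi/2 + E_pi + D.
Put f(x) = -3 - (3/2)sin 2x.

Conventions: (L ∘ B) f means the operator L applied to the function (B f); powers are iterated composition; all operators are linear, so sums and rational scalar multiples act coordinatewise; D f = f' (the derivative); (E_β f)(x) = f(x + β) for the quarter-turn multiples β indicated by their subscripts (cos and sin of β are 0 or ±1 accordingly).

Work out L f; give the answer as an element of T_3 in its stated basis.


E_3pi/2 f = -3 + (3/2)sin 2x
E_pi f = -3 - (3/2)sin 2x
D f = -3cos 2x
(E_3pi/2 + E_pi + D) f = -6 - 3cos 2x

the result is g(x) = -6 - 3cos 2x


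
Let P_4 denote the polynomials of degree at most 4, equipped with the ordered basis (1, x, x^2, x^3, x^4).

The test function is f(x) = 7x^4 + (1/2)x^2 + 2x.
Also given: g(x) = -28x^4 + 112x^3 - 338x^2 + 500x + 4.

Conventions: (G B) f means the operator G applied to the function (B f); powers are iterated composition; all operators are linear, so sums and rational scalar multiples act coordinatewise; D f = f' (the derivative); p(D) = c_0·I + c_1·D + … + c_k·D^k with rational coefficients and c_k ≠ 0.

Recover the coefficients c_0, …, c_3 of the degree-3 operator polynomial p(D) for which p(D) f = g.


D^0 f = 7x^4 + (1/2)x^2 + 2x
D^1 f = 28x^3 + x + 2
D^2 f = 84x^2 + 1
D^3 f = 168x
matching coefficients of g against c_0 f + c_1 Df + … from the top degree down determines the c_i
solution: c_0 = -4, c_1 = 4, c_2 = -4, c_3 = 3

p(D) = -4·I + 4·D − 4·D^2 + 3·D^3, i.e. c_0 = -4, c_1 = 4, c_2 = -4, c_3 = 3


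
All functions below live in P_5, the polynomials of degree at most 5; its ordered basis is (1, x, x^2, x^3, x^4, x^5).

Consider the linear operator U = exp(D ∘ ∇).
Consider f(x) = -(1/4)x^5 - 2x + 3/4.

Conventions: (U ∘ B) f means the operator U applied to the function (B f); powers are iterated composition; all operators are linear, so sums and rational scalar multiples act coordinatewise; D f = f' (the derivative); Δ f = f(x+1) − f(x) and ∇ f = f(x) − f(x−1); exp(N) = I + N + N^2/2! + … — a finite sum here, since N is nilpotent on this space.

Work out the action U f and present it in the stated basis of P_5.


order-1 term: -5x^3 + (15/2)x^2 - 5x + 5/4
order-2 term: -15x + 15
the series for exp(D ∘ ∇) f terminates at order 2
exp(D ∘ ∇) f = -(1/4)x^5 - 5x^3 + (15/2)x^2 - 22x + 17

g(x) = -(1/4)x^5 - 5x^3 + (15/2)x^2 - 22x + 17
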